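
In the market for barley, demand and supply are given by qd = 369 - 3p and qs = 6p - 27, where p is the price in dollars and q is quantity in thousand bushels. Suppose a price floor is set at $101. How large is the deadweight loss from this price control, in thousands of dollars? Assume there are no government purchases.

In a free market, 369 - 3p = 6p - 27 gives the equilibrium p* = 44, q* = 237.
Because the floor (101) lies above the market-clearing price, it is binding.
At p = 101: qd = 369 - 3·101 = 66 and qs = 6·101 - 27 = 579.
Quantity traded falls to 66. At q = 66 the demand price is (369 - 66)/3 = 101 and the supply price is (27 + 66)/6 = 15.5.
Deadweight loss = ½ · (101 - 15.5) · (237 - 66) = ½ · 85.5 · 171 = 7310.25.

7310.25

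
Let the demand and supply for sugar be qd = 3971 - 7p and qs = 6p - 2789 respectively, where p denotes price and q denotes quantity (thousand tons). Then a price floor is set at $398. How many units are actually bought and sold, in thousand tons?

331

Equilibrium: 3971 - 7p = 6p - 2789, so 6760 = 13p and p* = 520, q* = 331.
The floor of 398 is below the equilibrium price 520, so it is not binding; the market clears at p* = 520, q* = 331.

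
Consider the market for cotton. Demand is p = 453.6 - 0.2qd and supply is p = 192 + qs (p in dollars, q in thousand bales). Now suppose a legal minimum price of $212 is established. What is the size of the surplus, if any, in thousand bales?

0

Rearranging demand gives qd = 2268 - 5p; rearranging supply gives qs = p - 192. Equilibrium: 2268 - 5p = p - 192, so 2460 = 6p and p* = 410, q* = 218.
Since 212 is below p* = 410, the floor does not bind and the free-market outcome prevails.
Since the control does not bind, there is no surplus.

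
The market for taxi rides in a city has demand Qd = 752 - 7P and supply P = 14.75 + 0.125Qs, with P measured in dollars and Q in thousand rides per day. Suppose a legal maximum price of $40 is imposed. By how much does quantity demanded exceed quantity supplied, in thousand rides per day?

Rearranging supply gives Qs = 8P - 118. Setting quantity demanded equal to quantity supplied, 752 - 7P = 8P - 118, gives P* = 58 and Q* = 346.
Because the ceiling (40) lies below the market-clearing price, it is binding.
At P = 40: Qd = 752 - 7·40 = 472 and Qs = 8·40 - 118 = 202.
Shortage = Qd - Qs = 472 - 202 = 270.

270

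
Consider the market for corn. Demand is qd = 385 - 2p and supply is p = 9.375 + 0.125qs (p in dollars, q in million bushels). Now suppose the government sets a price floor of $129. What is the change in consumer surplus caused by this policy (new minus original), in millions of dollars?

-17430

Rearranging supply gives qs = 8p - 75. In a free market, 385 - 2p = 8p - 75 gives the equilibrium p* = 46, q* = 293.
The floor of 129 is above the equilibrium price 46, so it binds.
At p = 129: qd = 385 - 2·129 = 127 and qs = 8·129 - 75 = 957.
Consumer surplus without the control is ½ · (192.5 - 46) · 293 = 21462.25.
With the floor, consumers buy 127 units at 129, so CS = ½ · (192.5 - 129) · 127 = 4032.25.
Change in consumer surplus = 4032.25 - 21462.25 = -17430.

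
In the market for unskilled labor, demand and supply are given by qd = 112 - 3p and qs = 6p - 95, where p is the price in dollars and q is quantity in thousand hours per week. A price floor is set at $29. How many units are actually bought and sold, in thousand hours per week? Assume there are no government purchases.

Setting quantity demanded equal to quantity supplied, 112 - 3p = 6p - 95, gives p* = 23 and q* = 43.
The floor of 29 is above the equilibrium price 23, so it binds.
At p = 29: qd = 112 - 3·29 = 25 and qs = 6·29 - 95 = 79.
The quantity actually transacted is the short side, demand: 25.

25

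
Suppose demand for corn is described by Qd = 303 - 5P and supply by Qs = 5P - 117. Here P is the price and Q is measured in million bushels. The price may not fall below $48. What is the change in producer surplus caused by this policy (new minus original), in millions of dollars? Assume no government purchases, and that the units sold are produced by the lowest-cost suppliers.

288

Equilibrium: 303 - 5P = 5P - 117, so 420 = 10P and P* = 42, Q* = 93.
Because the floor (48) lies above the market-clearing price, it is binding.
At P = 48: Qd = 303 - 5·48 = 63 and Qs = 5·48 - 117 = 123.
Producer surplus without the control is ½ · (42 - 23.4) · 93 = 864.9.
With the floor, 63 units are sold at 48. The supply price at Q = 63 is 36, so PS = ½ · [(48 - 23.4) + (48 - 36)] · 63 = 1152.9.
Change in producer surplus = 1152.9 - 864.9 = 288.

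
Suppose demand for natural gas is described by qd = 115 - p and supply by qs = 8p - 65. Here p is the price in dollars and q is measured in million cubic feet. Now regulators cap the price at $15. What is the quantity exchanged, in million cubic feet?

55

Without the control the market clears where 115 - p = 8p - 65, i.e. p* = 20 and q* = 95.
Because the ceiling (15) lies below the market-clearing price, it is binding.
At p = 15: qd = 115 - 15 = 100 and qs = 8·15 - 65 = 55.
The quantity actually transacted is the short side, supply: 55.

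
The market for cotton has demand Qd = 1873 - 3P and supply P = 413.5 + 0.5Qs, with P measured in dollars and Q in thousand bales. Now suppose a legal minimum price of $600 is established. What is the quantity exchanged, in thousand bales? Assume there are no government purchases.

Rearranging supply gives Qs = 2P - 827. Equilibrium: 1873 - 3P = 2P - 827, so 2700 = 5P and P* = 540, Q* = 253.
The floor of 600 is above the equilibrium price 540, so it binds.
At P = 600: Qd = 1873 - 3·600 = 73 and Qs = 2·600 - 827 = 373.
The quantity actually transacted is the short side, demand: 73.

73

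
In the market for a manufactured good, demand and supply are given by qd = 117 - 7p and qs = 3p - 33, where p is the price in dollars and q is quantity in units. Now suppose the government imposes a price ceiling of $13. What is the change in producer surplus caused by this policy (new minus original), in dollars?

Equilibrium: 117 - 7p = 3p - 33, so 150 = 10p and p* = 15, q* = 12.
The ceiling of 13 is below the equilibrium price 15, so it binds.
At p = 13: qd = 117 - 7·13 = 26 and qs = 3·13 - 33 = 6.
Producer surplus without the control is ½ · (15 - 11) · 12 = 24.
With the ceiling, producers sell 6 units at 13, so PS = ½ · (13 - 11) · 6 = 6.
Change in producer surplus = 6 - 24 = -18.

-18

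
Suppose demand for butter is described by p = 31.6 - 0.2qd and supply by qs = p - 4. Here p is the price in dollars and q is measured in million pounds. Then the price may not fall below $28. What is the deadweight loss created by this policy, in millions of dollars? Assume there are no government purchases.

Rearranging demand gives qd = 158 - 5p. In a free market, 158 - 5p = p - 4 gives the equilibrium p* = 27, q* = 23.
Since 28 > 27, the floor is binding.
At p = 28: qd = 158 - 5·28 = 18 and qs = 28 - 4 = 24.
Quantity traded falls to 18. At q = 18 the demand price is (158 - 18)/5 = 28 and the supply price is 4 + 18 = 22.
Deadweight loss = ½ · (28 - 22) · (23 - 18) = ½ · 6 · 5 = 15.

15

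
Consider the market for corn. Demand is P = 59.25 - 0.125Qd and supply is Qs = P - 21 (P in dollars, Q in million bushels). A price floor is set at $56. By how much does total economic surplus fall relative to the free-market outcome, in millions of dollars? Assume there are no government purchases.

36

Rearranging demand gives Qd = 474 - 8P. Equilibrium: 474 - 8P = P - 21, so 495 = 9P and P* = 55, Q* = 34.
The floor of 56 is above the equilibrium price 55, so it binds.
At P = 56: Qd = 474 - 8·56 = 26 and Qs = 56 - 21 = 35.
Quantity traded falls to 26. At Q = 26 the demand price is (474 - 26)/8 = 56 and the supply price is 21 + 26 = 47.
Deadweight loss = ½ · (56 - 47) · (34 - 26) = ½ · 9 · 8 = 36.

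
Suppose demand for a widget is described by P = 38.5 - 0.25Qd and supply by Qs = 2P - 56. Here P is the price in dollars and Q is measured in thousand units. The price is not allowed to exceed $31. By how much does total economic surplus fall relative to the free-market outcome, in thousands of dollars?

24

Rearranging demand gives Qd = 154 - 4P. Equilibrium: 154 - 4P = 2P - 56, so 210 = 6P and P* = 35, Q* = 14.
Since 31 < 35, the ceiling is binding.
At P = 31: Qd = 154 - 4·31 = 30 and Qs = 2·31 - 56 = 6.
Quantity traded falls to 6. At Q = 6 the demand price is (154 - 6)/4 = 37 and the supply price is (56 + 6)/2 = 31.
Deadweight loss = ½ · (37 - 31) · (14 - 6) = ½ · 6 · 8 = 24.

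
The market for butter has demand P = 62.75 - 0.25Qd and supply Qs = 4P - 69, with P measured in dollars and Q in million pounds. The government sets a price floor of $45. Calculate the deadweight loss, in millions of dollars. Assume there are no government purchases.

100

Rearranging demand gives Qd = 251 - 4P. Equilibrium: 251 - 4P = 4P - 69, so 320 = 8P and P* = 40, Q* = 91.
The floor of 45 is above the equilibrium price 40, so it binds.
At P = 45: Qd = 251 - 4·45 = 71 and Qs = 4·45 - 69 = 111.
Quantity traded falls to 71. At Q = 71 the demand price is (251 - 71)/4 = 45 and the supply price is (69 + 71)/4 = 35.
Deadweight loss = ½ · (45 - 35) · (91 - 71) = ½ · 10 · 20 = 100.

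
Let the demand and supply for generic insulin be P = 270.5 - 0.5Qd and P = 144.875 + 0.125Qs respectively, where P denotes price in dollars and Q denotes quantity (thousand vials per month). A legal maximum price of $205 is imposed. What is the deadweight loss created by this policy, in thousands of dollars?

Rearranging demand gives Qd = 541 - 2P; rearranging supply gives Qs = 8P - 1159. Setting quantity demanded equal to quantity supplied, 541 - 2P = 8P - 1159, gives P* = 170 and Q* = 201.
Since 205 is above P* = 170, the ceiling does not bind and the free-market outcome prevails.
Since the control does not bind, no trades are prevented and deadweight loss is zero.

0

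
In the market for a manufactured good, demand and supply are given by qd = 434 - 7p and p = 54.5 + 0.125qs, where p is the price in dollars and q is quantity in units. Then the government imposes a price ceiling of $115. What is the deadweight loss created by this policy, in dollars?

0

Rearranging supply gives qs = 8p - 436. Without the control the market clears where 434 - 7p = 8p - 436, i.e. p* = 58 and q* = 28.
Since 115 is above p* = 58, the ceiling does not bind and the free-market outcome prevails.
Since the control does not bind, no trades are prevented and deadweight loss is zero.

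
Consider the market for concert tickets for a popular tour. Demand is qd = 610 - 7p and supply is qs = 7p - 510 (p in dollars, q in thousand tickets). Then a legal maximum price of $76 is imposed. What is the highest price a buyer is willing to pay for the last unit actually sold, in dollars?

84

Setting quantity demanded equal to quantity supplied, 610 - 7p = 7p - 510, gives p* = 80 and q* = 50.
Because the ceiling (76) lies below the market-clearing price, it is binding.
At p = 76: qd = 610 - 7·76 = 78 and qs = 7·76 - 510 = 22.
Only 22 units reach the market. On the demand curve, the marginal buyer's willingness to pay at q = 22 is (610 - 22)/7 = 84.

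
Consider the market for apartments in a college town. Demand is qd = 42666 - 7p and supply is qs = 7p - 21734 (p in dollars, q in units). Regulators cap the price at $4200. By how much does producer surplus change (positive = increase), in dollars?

-3626400

Without the control the market clears where 42666 - 7p = 7p - 21734, i.e. p* = 4600 and q* = 10466.
The ceiling of 4200 is below the equilibrium price 4600, so it binds.
At p = 4200: qd = 42666 - 7·4200 = 13266 and qs = 7·4200 - 21734 = 7666.
Producer surplus without the control is ½ · (4600 - 21734/7) · 10466 = 54768578/7.
With the ceiling, producers sell 7666 units at 4200, so PS = ½ · (4200 - 21734/7) · 7666 = 29383778/7.
Change in producer surplus = 29383778/7 - 54768578/7 = -3626400.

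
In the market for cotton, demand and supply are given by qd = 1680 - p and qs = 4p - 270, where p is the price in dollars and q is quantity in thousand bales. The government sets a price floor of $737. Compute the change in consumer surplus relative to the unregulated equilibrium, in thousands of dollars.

Setting quantity demanded equal to quantity supplied, 1680 - p = 4p - 270, gives p* = 390 and q* = 1290.
The floor of 737 is above the equilibrium price 390, so it binds.
At p = 737: qd = 1680 - 737 = 943 and qs = 4·737 - 270 = 2678.
Consumer surplus without the control is ½ · (1680 - 390) · 1290 = 832050.
With the floor, consumers buy 943 units at 737, so CS = ½ · (1680 - 737) · 943 = 444624.5.
Change in consumer surplus = 444624.5 - 832050 = -387425.5.

-387425.5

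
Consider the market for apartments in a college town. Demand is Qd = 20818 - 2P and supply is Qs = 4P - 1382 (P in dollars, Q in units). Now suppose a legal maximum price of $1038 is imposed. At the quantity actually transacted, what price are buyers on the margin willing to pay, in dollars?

9024

Equilibrium: 20818 - 2P = 4P - 1382, so 22200 = 6P and P* = 3700, Q* = 13418.
The ceiling of 1038 is below the equilibrium price 3700, so it binds.
At P = 1038: Qd = 20818 - 2·1038 = 18742 and Qs = 4·1038 - 1382 = 2770.
Only 2770 units reach the market. On the demand curve, the marginal buyer's willingness to pay at Q = 2770 is (20818 - 2770)/2 = 9024.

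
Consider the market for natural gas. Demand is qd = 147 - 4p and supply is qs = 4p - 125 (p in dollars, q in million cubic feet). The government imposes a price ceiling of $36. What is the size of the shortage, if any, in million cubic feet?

Setting quantity demanded equal to quantity supplied, 147 - 4p = 4p - 125, gives p* = 34 and q* = 11.
The ceiling of 36 is above the equilibrium price 34, so it is not binding; the market clears at p* = 34, q* = 11.
Since the control does not bind, there is no shortage.

0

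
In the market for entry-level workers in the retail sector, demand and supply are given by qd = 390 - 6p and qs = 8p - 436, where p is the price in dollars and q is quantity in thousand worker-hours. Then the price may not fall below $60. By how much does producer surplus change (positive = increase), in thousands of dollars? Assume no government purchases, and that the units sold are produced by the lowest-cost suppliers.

Without the control the market clears where 390 - 6p = 8p - 436, i.e. p* = 59 and q* = 36.
The floor of 60 is above the equilibrium price 59, so it binds.
At p = 60: qd = 390 - 6·60 = 30 and qs = 8·60 - 436 = 44.
Producer surplus without the control is ½ · (59 - 54.5) · 36 = 81.
With the floor, 30 units are sold at 60. The supply price at q = 30 is 58.25, so PS = ½ · [(60 - 54.5) + (60 - 58.25)] · 30 = 108.75.
Change in producer surplus = 108.75 - 81 = 27.75.

27.75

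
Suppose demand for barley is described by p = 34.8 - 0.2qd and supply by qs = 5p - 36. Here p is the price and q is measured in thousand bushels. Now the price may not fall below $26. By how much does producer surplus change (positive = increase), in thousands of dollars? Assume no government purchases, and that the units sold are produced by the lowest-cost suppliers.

157.5

Rearranging demand gives qd = 174 - 5p. Equilibrium: 174 - 5p = 5p - 36, so 210 = 10p and p* = 21, q* = 69.
Because the floor (26) lies above the market-clearing price, it is binding.
At p = 26: qd = 174 - 5·26 = 44 and qs = 5·26 - 36 = 94.
Producer surplus without the control is ½ · (21 - 7.2) · 69 = 476.1.
With the floor, 44 units are sold at 26. The supply price at q = 44 is 16, so PS = ½ · [(26 - 7.2) + (26 - 16)] · 44 = 633.6.
Change in producer surplus = 633.6 - 476.1 = 157.5.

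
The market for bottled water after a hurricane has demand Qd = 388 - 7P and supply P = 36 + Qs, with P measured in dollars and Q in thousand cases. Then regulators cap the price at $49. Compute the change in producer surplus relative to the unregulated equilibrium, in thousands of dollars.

Rearranging supply gives Qs = P - 36. Setting quantity demanded equal to quantity supplied, 388 - 7P = P - 36, gives P* = 53 and Q* = 17.
Since 49 < 53, the ceiling is binding.
At P = 49: Qd = 388 - 7·49 = 45 and Qs = 49 - 36 = 13.
Producer surplus without the control is ½ · (53 - 36) · 17 = 144.5.
With the ceiling, producers sell 13 units at 49, so PS = ½ · (49 - 36) · 13 = 84.5.
Change in producer surplus = 84.5 - 144.5 = -60.

-60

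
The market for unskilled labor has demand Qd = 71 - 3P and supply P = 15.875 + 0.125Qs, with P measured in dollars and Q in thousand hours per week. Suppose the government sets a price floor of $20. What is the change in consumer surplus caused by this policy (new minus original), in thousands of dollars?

Rearranging supply gives Qs = 8P - 127. In a free market, 71 - 3P = 8P - 127 gives the equilibrium P* = 18, Q* = 17.
Because the floor (20) lies above the market-clearing price, it is binding.
At P = 20: Qd = 71 - 3·20 = 11 and Qs = 8·20 - 127 = 33.
Consumer surplus without the control is ½ · (71/3 - 18) · 17 = 289/6.
With the floor, consumers buy 11 units at 20, so CS = ½ · (71/3 - 20) · 11 = 121/6.
Change in consumer surplus = 121/6 - 289/6 = -28.

-28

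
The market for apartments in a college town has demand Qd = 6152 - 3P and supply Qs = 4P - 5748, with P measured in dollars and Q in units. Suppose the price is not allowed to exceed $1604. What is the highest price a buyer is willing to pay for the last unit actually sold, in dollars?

Equilibrium: 6152 - 3P = 4P - 5748, so 11900 = 7P and P* = 1700, Q* = 1052.
Since 1604 < 1700, the ceiling is binding.
At P = 1604: Qd = 6152 - 3·1604 = 1340 and Qs = 4·1604 - 5748 = 668.
Only 668 units reach the market. On the demand curve, the marginal buyer's willingness to pay at Q = 668 is (6152 - 668)/3 = 1828.

1828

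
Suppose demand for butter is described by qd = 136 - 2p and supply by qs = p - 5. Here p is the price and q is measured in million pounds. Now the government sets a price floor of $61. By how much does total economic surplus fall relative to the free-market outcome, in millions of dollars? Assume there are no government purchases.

588

Setting quantity demanded equal to quantity supplied, 136 - 2p = p - 5, gives p* = 47 and q* = 42.
Because the floor (61) lies above the market-clearing price, it is binding.
At p = 61: qd = 136 - 2·61 = 14 and qs = 61 - 5 = 56.
Quantity traded falls to 14. At q = 14 the demand price is (136 - 14)/2 = 61 and the supply price is 5 + 14 = 19.
Deadweight loss = ½ · (61 - 19) · (42 - 14) = ½ · 42 · 28 = 588.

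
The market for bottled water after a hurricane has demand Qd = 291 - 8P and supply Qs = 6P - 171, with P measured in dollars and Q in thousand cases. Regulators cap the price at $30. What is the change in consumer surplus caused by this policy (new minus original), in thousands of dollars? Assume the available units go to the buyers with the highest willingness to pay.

6.75

Equilibrium: 291 - 8P = 6P - 171, so 462 = 14P and P* = 33, Q* = 27.
Because the ceiling (30) lies below the market-clearing price, it is binding.
At P = 30: Qd = 291 - 8·30 = 51 and Qs = 6·30 - 171 = 9.
Consumer surplus without the control is ½ · (36.375 - 33) · 27 = 45.5625.
With the ceiling, 9 units are sold at 30 (assume they go to the highest-value buyers). The demand price at Q = 9 is 35.25, so CS = ½ · [(36.375 - 30) + (35.25 - 30)] · 9 = 52.3125.
Change in consumer surplus = 52.3125 - 45.5625 = 6.75.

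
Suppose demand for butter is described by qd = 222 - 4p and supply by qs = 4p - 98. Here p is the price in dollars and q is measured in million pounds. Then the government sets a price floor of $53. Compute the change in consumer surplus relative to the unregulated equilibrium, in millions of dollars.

-468

In a free market, 222 - 4p = 4p - 98 gives the equilibrium p* = 40, q* = 62.
The floor of 53 is above the equilibrium price 40, so it binds.
At p = 53: qd = 222 - 4·53 = 10 and qs = 4·53 - 98 = 114.
Consumer surplus without the control is ½ · (55.5 - 40) · 62 = 480.5.
With the floor, consumers buy 10 units at 53, so CS = ½ · (55.5 - 53) · 10 = 12.5.
Change in consumer surplus = 12.5 - 480.5 = -468.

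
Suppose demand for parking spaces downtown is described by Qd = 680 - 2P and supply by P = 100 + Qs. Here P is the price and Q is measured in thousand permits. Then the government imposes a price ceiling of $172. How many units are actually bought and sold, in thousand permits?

72

Rearranging supply gives Qs = P - 100. Setting quantity demanded equal to quantity supplied, 680 - 2P = P - 100, gives P* = 260 and Q* = 160.
The ceiling of 172 is below the equilibrium price 260, so it binds.
At P = 172: Qd = 680 - 2·172 = 336 and Qs = 172 - 100 = 72.
The quantity actually transacted is the short side, supply: 72.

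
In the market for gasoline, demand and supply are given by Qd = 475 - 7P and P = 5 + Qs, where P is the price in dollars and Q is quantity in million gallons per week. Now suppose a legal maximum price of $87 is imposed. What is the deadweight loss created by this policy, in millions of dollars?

Rearranging supply gives Qs = P - 5. In a free market, 475 - 7P = P - 5 gives the equilibrium P* = 60, Q* = 55.
Since 87 is above P* = 60, the ceiling does not bind and the free-market outcome prevails.
Since the control does not bind, no trades are prevented and deadweight loss is zero.

0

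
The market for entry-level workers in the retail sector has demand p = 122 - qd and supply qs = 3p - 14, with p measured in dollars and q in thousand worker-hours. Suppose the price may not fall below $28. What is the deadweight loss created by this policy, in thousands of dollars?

0

Rearranging demand gives qd = 122 - p. Setting quantity demanded equal to quantity supplied, 122 - p = 3p - 14, gives p* = 34 and q* = 88.
The floor of 28 is below the equilibrium price 34, so it is not binding; the market clears at p* = 34, q* = 88.
Since the control does not bind, no trades are prevented and deadweight loss is zero.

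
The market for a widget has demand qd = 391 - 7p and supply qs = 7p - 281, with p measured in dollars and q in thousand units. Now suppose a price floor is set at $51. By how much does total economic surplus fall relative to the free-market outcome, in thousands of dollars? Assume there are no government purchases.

63

In a free market, 391 - 7p = 7p - 281 gives the equilibrium p* = 48, q* = 55.
The floor of 51 is above the equilibrium price 48, so it binds.
At p = 51: qd = 391 - 7·51 = 34 and qs = 7·51 - 281 = 76.
Quantity traded falls to 34. At q = 34 the demand price is (391 - 34)/7 = 51 and the supply price is (281 + 34)/7 = 45.
Deadweight loss = ½ · (51 - 45) · (55 - 34) = ½ · 6 · 21 = 63.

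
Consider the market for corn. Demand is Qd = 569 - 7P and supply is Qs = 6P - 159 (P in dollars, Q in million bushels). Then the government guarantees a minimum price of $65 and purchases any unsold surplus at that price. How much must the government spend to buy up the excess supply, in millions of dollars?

Equilibrium: 569 - 7P = 6P - 159, so 728 = 13P and P* = 56, Q* = 177.
Since 65 > 56, the floor is binding.
At P = 65: Qd = 569 - 7·65 = 114 and Qs = 6·65 - 159 = 231.
Surplus = Qs - Qd = 117.
Government expenditure = surplus × support price = 117 × 65 = 7605.

7605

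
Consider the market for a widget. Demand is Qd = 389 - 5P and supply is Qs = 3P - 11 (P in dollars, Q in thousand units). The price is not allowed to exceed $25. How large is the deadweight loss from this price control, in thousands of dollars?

Without the control the market clears where 389 - 5P = 3P - 11, i.e. P* = 50 and Q* = 139.
The ceiling of 25 is below the equilibrium price 50, so it binds.
At P = 25: Qd = 389 - 5·25 = 264 and Qs = 3·25 - 11 = 64.
Quantity traded falls to 64. At Q = 64 the demand price is (389 - 64)/5 = 65 and the supply price is (11 + 64)/3 = 25.
Deadweight loss = ½ · (65 - 25) · (139 - 64) = ½ · 40 · 75 = 1500.

1500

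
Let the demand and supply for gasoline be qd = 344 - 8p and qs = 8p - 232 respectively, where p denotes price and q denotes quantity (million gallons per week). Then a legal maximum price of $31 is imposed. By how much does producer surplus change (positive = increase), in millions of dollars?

Without the control the market clears where 344 - 8p = 8p - 232, i.e. p* = 36 and q* = 56.
Since 31 < 36, the ceiling is binding.
At p = 31: qd = 344 - 8·31 = 96 and qs = 8·31 - 232 = 16.
Producer surplus without the control is ½ · (36 - 29) · 56 = 196.
With the ceiling, producers sell 16 units at 31, so PS = ½ · (31 - 29) · 16 = 16.
Change in producer surplus = 16 - 196 = -180.

-180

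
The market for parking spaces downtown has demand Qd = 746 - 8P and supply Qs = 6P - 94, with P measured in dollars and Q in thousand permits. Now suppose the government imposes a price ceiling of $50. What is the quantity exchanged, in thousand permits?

206

Without the control the market clears where 746 - 8P = 6P - 94, i.e. P* = 60 and Q* = 266.
The ceiling of 50 is below the equilibrium price 60, so it binds.
At P = 50: Qd = 746 - 8·50 = 346 and Qs = 6·50 - 94 = 206.
The quantity actually transacted is the short side, supply: 206.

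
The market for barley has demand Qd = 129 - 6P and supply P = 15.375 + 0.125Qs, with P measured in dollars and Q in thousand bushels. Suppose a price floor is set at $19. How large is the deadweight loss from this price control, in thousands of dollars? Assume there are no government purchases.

Rearranging supply gives Qs = 8P - 123. In a free market, 129 - 6P = 8P - 123 gives the equilibrium P* = 18, Q* = 21.
The floor of 19 is above the equilibrium price 18, so it binds.
At P = 19: Qd = 129 - 6·19 = 15 and Qs = 8·19 - 123 = 29.
Quantity traded falls to 15. At Q = 15 the demand price is (129 - 15)/6 = 19 and the supply price is (123 + 15)/8 = 17.25.
Deadweight loss = ½ · (19 - 17.25) · (21 - 15) = ½ · 1.75 · 6 = 5.25.

5.25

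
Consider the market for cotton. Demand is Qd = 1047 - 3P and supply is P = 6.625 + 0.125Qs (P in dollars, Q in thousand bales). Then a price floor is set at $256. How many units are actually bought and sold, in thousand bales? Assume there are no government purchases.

Rearranging supply gives Qs = 8P - 53. In a free market, 1047 - 3P = 8P - 53 gives the equilibrium P* = 100, Q* = 747.
Since 256 > 100, the floor is binding.
At P = 256: Qd = 1047 - 3·256 = 279 and Qs = 8·256 - 53 = 1995.
The quantity actually transacted is the short side, demand: 279.

279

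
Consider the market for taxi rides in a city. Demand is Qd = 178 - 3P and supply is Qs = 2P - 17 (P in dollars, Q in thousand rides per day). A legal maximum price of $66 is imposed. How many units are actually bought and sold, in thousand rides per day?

In a free market, 178 - 3P = 2P - 17 gives the equilibrium P* = 39, Q* = 61.
The ceiling of 66 is above the equilibrium price 39, so it is not binding; the market clears at P* = 39, Q* = 61.

61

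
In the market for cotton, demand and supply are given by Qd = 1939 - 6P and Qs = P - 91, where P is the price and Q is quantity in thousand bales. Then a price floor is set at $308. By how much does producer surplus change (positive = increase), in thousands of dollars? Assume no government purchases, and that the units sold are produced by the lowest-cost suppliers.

Without the control the market clears where 1939 - 6P = P - 91, i.e. P* = 290 and Q* = 199.
The floor of 308 is above the equilibrium price 290, so it binds.
At P = 308: Qd = 1939 - 6·308 = 91 and Qs = 308 - 91 = 217.
Producer surplus without the control is ½ · (290 - 91) · 199 = 19800.5.
With the floor, 91 units are sold at 308. The supply price at Q = 91 is 182, so PS = ½ · [(308 - 91) + (308 - 182)] · 91 = 15606.5.
Change in producer surplus = 15606.5 - 19800.5 = -4194.

-4194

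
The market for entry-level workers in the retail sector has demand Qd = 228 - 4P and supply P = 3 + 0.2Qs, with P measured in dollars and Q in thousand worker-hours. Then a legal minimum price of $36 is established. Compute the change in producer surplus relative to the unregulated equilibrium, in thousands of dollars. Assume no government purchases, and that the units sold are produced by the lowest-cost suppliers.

626.4

Rearranging supply gives Qs = 5P - 15. In a free market, 228 - 4P = 5P - 15 gives the equilibrium P* = 27, Q* = 120.
Because the floor (36) lies above the market-clearing price, it is binding.
At P = 36: Qd = 228 - 4·36 = 84 and Qs = 5·36 - 15 = 165.
Producer surplus without the control is ½ · (27 - 3) · 120 = 1440.
With the floor, 84 units are sold at 36. The supply price at Q = 84 is 19.8, so PS = ½ · [(36 - 3) + (36 - 19.8)] · 84 = 2066.4.
Change in producer surplus = 2066.4 - 1440 = 626.4.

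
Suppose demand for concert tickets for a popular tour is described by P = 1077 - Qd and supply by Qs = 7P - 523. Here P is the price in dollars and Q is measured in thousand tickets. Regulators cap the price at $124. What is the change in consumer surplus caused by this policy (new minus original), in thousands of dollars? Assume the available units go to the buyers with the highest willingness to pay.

-115292

Rearranging demand gives Qd = 1077 - P. In a free market, 1077 - P = 7P - 523 gives the equilibrium P* = 200, Q* = 877.
Because the ceiling (124) lies below the market-clearing price, it is binding.
At P = 124: Qd = 1077 - 124 = 953 and Qs = 7·124 - 523 = 345.
Consumer surplus without the control is ½ · (1077 - 200) · 877 = 384564.5.
With the ceiling, 345 units are sold at 124 (assume they go to the highest-value buyers). The demand price at Q = 345 is 732, so CS = ½ · [(1077 - 124) + (732 - 124)] · 345 = 269272.5.
Change in consumer surplus = 269272.5 - 384564.5 = -115292.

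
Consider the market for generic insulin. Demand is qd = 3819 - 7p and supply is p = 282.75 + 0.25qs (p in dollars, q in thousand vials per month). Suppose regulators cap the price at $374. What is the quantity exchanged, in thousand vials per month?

365

Rearranging supply gives qs = 4p - 1131. In a free market, 3819 - 7p = 4p - 1131 gives the equilibrium p* = 450, q* = 669.
The ceiling of 374 is below the equilibrium price 450, so it binds.
At p = 374: qd = 3819 - 7·374 = 1201 and qs = 4·374 - 1131 = 365.
The quantity actually transacted is the short side, supply: 365.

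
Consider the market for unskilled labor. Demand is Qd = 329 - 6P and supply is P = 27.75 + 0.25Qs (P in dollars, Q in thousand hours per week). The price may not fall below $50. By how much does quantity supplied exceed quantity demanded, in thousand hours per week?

60

Rearranging supply gives Qs = 4P - 111. In a free market, 329 - 6P = 4P - 111 gives the equilibrium P* = 44, Q* = 65.
Since 50 > 44, the floor is binding.
At P = 50: Qd = 329 - 6·50 = 29 and Qs = 4·50 - 111 = 89.
Surplus = Qs - Qd = 89 - 29 = 60.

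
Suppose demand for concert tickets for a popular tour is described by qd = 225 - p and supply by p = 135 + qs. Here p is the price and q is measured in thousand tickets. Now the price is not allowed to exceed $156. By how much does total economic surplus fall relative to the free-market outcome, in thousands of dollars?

Rearranging supply gives qs = p - 135. Without the control the market clears where 225 - p = p - 135, i.e. p* = 180 and q* = 45.
The ceiling of 156 is below the equilibrium price 180, so it binds.
At p = 156: qd = 225 - 156 = 69 and qs = 156 - 135 = 21.
Quantity traded falls to 21. At q = 21 the demand price is 225 - 21 = 204 and the supply price is 135 + 21 = 156.
Deadweight loss = ½ · (204 - 156) · (45 - 21) = ½ · 48 · 24 = 576.

576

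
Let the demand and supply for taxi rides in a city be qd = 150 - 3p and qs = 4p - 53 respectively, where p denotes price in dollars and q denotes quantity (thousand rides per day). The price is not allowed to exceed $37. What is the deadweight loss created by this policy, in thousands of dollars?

Without the control the market clears where 150 - 3p = 4p - 53, i.e. p* = 29 and q* = 63.
Since 37 is above p* = 29, the ceiling does not bind and the free-market outcome prevails.
Since the control does not bind, no trades are prevented and deadweight loss is zero.

0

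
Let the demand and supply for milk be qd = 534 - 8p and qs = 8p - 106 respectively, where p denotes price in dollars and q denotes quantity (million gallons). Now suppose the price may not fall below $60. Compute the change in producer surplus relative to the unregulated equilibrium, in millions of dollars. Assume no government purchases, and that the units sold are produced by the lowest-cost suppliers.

Without the control the market clears where 534 - 8p = 8p - 106, i.e. p* = 40 and q* = 214.
Since 60 > 40, the floor is binding.
At p = 60: qd = 534 - 8·60 = 54 and qs = 8·60 - 106 = 374.
Producer surplus without the control is ½ · (40 - 13.25) · 214 = 2862.25.
With the floor, 54 units are sold at 60. The supply price at q = 54 is 20, so PS = ½ · [(60 - 13.25) + (60 - 20)] · 54 = 2342.25.
Change in producer surplus = 2342.25 - 2862.25 = -520.

-520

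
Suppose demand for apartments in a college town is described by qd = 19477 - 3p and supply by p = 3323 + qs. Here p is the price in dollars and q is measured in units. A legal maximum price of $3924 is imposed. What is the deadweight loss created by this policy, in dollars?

Rearranging supply gives qs = p - 3323. Equilibrium: 19477 - 3p = p - 3323, so 22800 = 4p and p* = 5700, q* = 2377.
Because the ceiling (3924) lies below the market-clearing price, it is binding.
At p = 3924: qd = 19477 - 3·3924 = 7705 and qs = 3924 - 3323 = 601.
Quantity traded falls to 601. At q = 601 the demand price is (19477 - 601)/3 = 6292 and the supply price is 3323 + 601 = 3924.
Deadweight loss = ½ · (6292 - 3924) · (2377 - 601) = ½ · 2368 · 1776 = 2102784.

2102784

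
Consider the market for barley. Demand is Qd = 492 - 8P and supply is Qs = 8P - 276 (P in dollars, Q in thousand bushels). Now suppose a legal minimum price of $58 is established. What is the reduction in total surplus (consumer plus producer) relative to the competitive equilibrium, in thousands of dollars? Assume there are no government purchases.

Equilibrium: 492 - 8P = 8P - 276, so 768 = 16P and P* = 48, Q* = 108.
The floor of 58 is above the equilibrium price 48, so it binds.
At P = 58: Qd = 492 - 8·58 = 28 and Qs = 8·58 - 276 = 188.
Quantity traded falls to 28. At Q = 28 the demand price is (492 - 28)/8 = 58 and the supply price is (276 + 28)/8 = 38.
Deadweight loss = ½ · (58 - 38) · (108 - 28) = ½ · 20 · 80 = 800.

800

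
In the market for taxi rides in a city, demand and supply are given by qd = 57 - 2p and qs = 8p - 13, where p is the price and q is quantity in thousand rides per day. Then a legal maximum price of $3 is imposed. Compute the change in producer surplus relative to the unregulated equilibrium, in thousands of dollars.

Equilibrium: 57 - 2p = 8p - 13, so 70 = 10p and p* = 7, q* = 43.
Since 3 < 7, the ceiling is binding.
At p = 3: qd = 57 - 2·3 = 51 and qs = 8·3 - 13 = 11.
Producer surplus without the control is ½ · (7 - 1.625) · 43 = 115.5625.
With the ceiling, producers sell 11 units at 3, so PS = ½ · (3 - 1.625) · 11 = 7.5625.
Change in producer surplus = 7.5625 - 115.5625 = -108.

-108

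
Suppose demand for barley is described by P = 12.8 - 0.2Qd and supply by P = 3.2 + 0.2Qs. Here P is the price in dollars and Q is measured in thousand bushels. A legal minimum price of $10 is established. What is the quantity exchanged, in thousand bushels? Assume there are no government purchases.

Rearranging demand gives Qd = 64 - 5P; rearranging supply gives Qs = 5P - 16. Setting quantity demanded equal to quantity supplied, 64 - 5P = 5P - 16, gives P* = 8 and Q* = 24.
The floor of 10 is above the equilibrium price 8, so it binds.
At P = 10: Qd = 64 - 5·10 = 14 and Qs = 5·10 - 16 = 34.
The quantity actually transacted is the short side, demand: 14.

14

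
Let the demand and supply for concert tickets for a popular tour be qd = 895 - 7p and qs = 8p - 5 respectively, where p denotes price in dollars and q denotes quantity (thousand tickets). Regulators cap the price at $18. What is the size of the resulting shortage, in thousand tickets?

Equilibrium: 895 - 7p = 8p - 5, so 900 = 15p and p* = 60, q* = 475.
Because the ceiling (18) lies below the market-clearing price, it is binding.
At p = 18: qd = 895 - 7·18 = 769 and qs = 8·18 - 5 = 139.
Shortage = qd - qs = 769 - 139 = 630.

630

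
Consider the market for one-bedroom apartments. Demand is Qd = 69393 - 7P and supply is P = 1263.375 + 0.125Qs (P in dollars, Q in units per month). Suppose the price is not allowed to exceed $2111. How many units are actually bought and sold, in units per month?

Rearranging supply gives Qs = 8P - 10107. In a free market, 69393 - 7P = 8P - 10107 gives the equilibrium P* = 5300, Q* = 32293.
The ceiling of 2111 is below the equilibrium price 5300, so it binds.
At P = 2111: Qd = 69393 - 7·2111 = 54616 and Qs = 8·2111 - 10107 = 6781.
The quantity actually transacted is the short side, supply: 6781.

6781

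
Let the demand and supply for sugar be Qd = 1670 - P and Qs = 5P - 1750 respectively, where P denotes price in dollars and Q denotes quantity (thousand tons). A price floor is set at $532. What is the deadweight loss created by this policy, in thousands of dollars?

0

Equilibrium: 1670 - P = 5P - 1750, so 3420 = 6P and P* = 570, Q* = 1100.
Since 532 is below P* = 570, the floor does not bind and the free-market outcome prevails.
Since the control does not bind, no trades are prevented and deadweight loss is zero.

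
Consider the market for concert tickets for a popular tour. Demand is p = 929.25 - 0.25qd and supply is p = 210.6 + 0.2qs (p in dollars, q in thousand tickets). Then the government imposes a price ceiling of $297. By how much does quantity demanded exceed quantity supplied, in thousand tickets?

Rearranging demand gives qd = 3717 - 4p; rearranging supply gives qs = 5p - 1053. Equilibrium: 3717 - 4p = 5p - 1053, so 4770 = 9p and p* = 530, q* = 1597.
Since 297 < 530, the ceiling is binding.
At p = 297: qd = 3717 - 4·297 = 2529 and qs = 5·297 - 1053 = 432.
Shortage = qd - qs = 2529 - 432 = 2097.

2097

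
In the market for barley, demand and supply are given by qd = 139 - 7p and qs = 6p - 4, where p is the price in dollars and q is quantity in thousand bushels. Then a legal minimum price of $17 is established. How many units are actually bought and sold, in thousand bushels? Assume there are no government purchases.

20

Without the control the market clears where 139 - 7p = 6p - 4, i.e. p* = 11 and q* = 62.
Because the floor (17) lies above the market-clearing price, it is binding.
At p = 17: qd = 139 - 7·17 = 20 and qs = 6·17 - 4 = 98.
The quantity actually transacted is the short side, demand: 20.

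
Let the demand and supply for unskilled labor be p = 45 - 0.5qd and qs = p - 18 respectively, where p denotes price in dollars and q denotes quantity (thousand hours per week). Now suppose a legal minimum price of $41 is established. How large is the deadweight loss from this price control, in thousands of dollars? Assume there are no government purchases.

75

Rearranging demand gives qd = 90 - 2p. Equilibrium: 90 - 2p = p - 18, so 108 = 3p and p* = 36, q* = 18.
Since 41 > 36, the floor is binding.
At p = 41: qd = 90 - 2·41 = 8 and qs = 41 - 18 = 23.
Quantity traded falls to 8. At q = 8 the demand price is (90 - 8)/2 = 41 and the supply price is 18 + 8 = 26.
Deadweight loss = ½ · (41 - 26) · (18 - 8) = ½ · 15 · 10 = 75.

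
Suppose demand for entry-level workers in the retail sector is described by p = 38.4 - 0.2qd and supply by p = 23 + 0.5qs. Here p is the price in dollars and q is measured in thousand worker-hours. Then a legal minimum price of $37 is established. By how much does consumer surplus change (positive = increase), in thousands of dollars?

Rearranging demand gives qd = 192 - 5p; rearranging supply gives qs = 2p - 46. Equilibrium: 192 - 5p = 2p - 46, so 238 = 7p and p* = 34, q* = 22.
The floor of 37 is above the equilibrium price 34, so it binds.
At p = 37: qd = 192 - 5·37 = 7 and qs = 2·37 - 46 = 28.
Consumer surplus without the control is ½ · (38.4 - 34) · 22 = 48.4.
With the floor, consumers buy 7 units at 37, so CS = ½ · (38.4 - 37) · 7 = 4.9.
Change in consumer surplus = 4.9 - 48.4 = -43.5.

-43.5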